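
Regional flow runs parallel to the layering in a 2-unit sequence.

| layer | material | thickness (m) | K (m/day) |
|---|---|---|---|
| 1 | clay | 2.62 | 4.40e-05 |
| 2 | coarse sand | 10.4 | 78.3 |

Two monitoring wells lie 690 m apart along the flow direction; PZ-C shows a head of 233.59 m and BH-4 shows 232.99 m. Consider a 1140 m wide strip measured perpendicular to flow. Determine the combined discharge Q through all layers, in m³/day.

Flow is parallel to layering, so each bed carries its own Darcy discharge and the transmissivities add.
Σ(K_i·b_i) = 4.40e-05×2.62 + 78.3×10.4 = 814.3 m²/day.
Hydraulic gradient i = (233.59 − 232.99) / 690 = 0.6 / 690 = 0.0008696.
Q = Σ(K_i·b_i) · W · i = 814.3 × 1140 × 0.0008696 = 807.2 m³/day.

807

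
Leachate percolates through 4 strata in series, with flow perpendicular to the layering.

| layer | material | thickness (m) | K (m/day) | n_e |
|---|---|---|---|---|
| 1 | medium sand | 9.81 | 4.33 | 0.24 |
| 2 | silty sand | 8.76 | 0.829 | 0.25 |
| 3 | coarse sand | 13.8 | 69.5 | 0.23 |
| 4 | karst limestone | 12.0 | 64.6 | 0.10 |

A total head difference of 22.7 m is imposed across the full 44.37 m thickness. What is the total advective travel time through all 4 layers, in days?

With flow normal to the layers, continuity requires the same specific discharge q through every layer.
Σ(b_i/K_i) = 9.81/4.33 + 8.76/0.829 + 13.8/69.5 + 12.0/64.6 = 13.22 d.
q = Δh / Σ(b_i/K_i) = 22.7 / 13.22 = 1.718 m/day.
In each layer the seepage velocity is v_i = q/n_i, so the layer transit time is t_i = b_i·n_i / q:
  layer 1 (medium sand): t_1 = 9.81 × 0.24 / 1.718 = 1.371 d
  layer 2 (silty sand): t_2 = 8.76 × 0.25 / 1.718 = 1.275 d
  layer 3 (coarse sand): t_3 = 13.8 × 0.23 / 1.718 = 1.848 d
  layer 4 (karst limestone): t_4 = 12.0 × 0.10 / 1.718 = 0.6987 d
Total t = Σ t_i = 5.193 days.

5.19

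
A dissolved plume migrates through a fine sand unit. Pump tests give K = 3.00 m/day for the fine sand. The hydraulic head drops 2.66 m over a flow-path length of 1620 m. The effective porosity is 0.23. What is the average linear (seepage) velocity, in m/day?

0.0214

Hydraulic gradient i = Δh / L = 2.66 / 1620 = 0.001642.
Darcy flux q = K · i = 3.000 × 0.001642 = 0.004926 m/day.
Seepage velocity v = q / n_e = 0.004926 / 0.23 = 0.02142 m/day.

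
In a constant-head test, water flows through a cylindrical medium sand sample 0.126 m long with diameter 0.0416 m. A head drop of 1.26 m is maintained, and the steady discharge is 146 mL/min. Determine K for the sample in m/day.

Cross-sectional area A = π·(d/2)² = π × (0.0416/2)² = 0.001359 m².
Convert discharge: 146 mL/min = 2.433e-06 m³/s.
Darcy's law rearranged: K = Q·L / (A·Δh) = 2.433e-06 × 0.126 / (0.001359 × 1.26) = 0.0001790 m/s = 15.47 m/day.

15.5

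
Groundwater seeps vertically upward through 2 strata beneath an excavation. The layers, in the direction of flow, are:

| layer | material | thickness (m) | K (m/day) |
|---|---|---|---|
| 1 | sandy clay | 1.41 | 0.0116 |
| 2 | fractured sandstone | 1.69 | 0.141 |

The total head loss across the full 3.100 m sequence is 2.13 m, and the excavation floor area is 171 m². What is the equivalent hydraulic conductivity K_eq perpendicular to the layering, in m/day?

Flow is perpendicular to layering, so the layers act in series and the equivalent K is the thickness-weighted harmonic mean.
Total thickness L = 1.41 + 1.69 = 3.100 m.
Σ(b_i/K_i) = 1.41/0.0116 + 1.69/0.141 = 133.5 d.
K_eq = L / Σ(b_i/K_i) = 3.100 / 133.5 = 0.02321 m/day.

0.0232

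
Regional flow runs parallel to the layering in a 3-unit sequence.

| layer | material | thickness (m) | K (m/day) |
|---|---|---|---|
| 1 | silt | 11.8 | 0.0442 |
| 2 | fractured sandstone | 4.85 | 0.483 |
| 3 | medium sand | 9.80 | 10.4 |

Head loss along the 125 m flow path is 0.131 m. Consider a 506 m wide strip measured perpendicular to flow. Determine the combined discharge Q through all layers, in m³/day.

Flow is parallel to layering, so each bed carries its own Darcy discharge and the transmissivities add.
Σ(K_i·b_i) = 0.0442×11.8 + 0.483×4.85 + 10.4×9.80 = 104.8 m²/day.
Hydraulic gradient i = Δh / L = 0.131 / 125 = 0.001048.
Q = Σ(K_i·b_i) · W · i = 104.8 × 506 × 0.001048 = 55.57 m³/day.

55.6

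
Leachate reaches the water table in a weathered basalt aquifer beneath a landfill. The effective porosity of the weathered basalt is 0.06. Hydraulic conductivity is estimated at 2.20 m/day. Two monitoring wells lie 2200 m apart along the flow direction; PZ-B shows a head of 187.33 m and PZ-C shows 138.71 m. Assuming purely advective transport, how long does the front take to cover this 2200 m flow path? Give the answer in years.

7.43

Hydraulic gradient i = (187.33 − 138.71) / 2200 = 48.62 / 2200 = 0.02210.
Darcy flux q = K · i = 2.200 × 0.02210 = 0.04862 m/day.
Seepage velocity v = q / n_e = 0.04862 / 0.06 = 0.8103 m/day.
Travel time t = L / v = 2200 / 0.8103 = 2715 days = 7.433 years.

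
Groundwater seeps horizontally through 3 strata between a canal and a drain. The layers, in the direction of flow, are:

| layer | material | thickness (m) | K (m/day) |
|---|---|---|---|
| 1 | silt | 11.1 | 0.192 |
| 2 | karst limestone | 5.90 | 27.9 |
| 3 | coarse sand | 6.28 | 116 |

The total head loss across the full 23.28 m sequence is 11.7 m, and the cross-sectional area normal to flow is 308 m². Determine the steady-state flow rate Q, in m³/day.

Flow is perpendicular to layering, so the layers act in series and the equivalent K is the thickness-weighted harmonic mean.
Total thickness L = 11.1 + 5.90 + 6.28 = 23.28 m.
Σ(b_i/K_i) = 11.1/0.192 + 5.90/27.9 + 6.28/116 = 58.08 d.
K_eq = L / Σ(b_i/K_i) = 23.28 / 58.08 = 0.4008 m/day.
Q = K_eq · A · (Δh/L) = 0.4008 × 308 × (11.7/23.28) = 62.05 m³/day.

62.0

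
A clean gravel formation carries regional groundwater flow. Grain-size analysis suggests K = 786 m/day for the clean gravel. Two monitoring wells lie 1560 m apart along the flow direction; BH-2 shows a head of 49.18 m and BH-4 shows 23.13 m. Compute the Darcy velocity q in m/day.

13.1

Hydraulic gradient i = (49.18 − 23.13) / 1560 = 26.05 / 1560 = 0.01670.
Specific discharge q = K · i = 786.0 × 0.01670 = 13.13 m/day.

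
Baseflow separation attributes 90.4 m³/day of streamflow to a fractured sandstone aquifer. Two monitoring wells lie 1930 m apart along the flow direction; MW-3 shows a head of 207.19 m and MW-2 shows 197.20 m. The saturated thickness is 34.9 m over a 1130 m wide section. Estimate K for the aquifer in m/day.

Cross-sectional area A = 1130 × 34.9 = 39437 m².
Hydraulic gradient i = (207.19 − 197.20) / 1930 = 9.99 / 1930 = 0.005176.
From Q = K·A·i, K = Q / (A·i) = 90.4 / (39437 × 0.005176) = 0.4428 m/day.

0.443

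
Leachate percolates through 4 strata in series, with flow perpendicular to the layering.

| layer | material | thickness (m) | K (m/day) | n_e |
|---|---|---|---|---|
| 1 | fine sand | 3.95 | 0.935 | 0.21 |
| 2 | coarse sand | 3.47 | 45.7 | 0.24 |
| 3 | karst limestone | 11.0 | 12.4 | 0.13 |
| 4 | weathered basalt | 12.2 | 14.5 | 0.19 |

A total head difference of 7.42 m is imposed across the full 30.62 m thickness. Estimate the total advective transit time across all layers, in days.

With flow normal to the layers, continuity requires the same specific discharge q through every layer.
Σ(b_i/K_i) = 3.95/0.935 + 3.47/45.7 + 11.0/12.4 + 12.2/14.5 = 6.029 d.
q = Δh / Σ(b_i/K_i) = 7.42 / 6.029 = 1.231 m/day.
In each layer the seepage velocity is v_i = q/n_i, so the layer transit time is t_i = b_i·n_i / q:
  layer 1 (fine sand): t_1 = 3.95 × 0.21 / 1.231 = 0.6740 d
  layer 2 (coarse sand): t_2 = 3.47 × 0.24 / 1.231 = 0.6767 d
  layer 3 (karst limestone): t_3 = 11.0 × 0.13 / 1.231 = 1.162 d
  layer 4 (weathered basalt): t_4 = 12.2 × 0.19 / 1.231 = 1.883 d
Total t = Σ t_i = 4.396 days.

4.40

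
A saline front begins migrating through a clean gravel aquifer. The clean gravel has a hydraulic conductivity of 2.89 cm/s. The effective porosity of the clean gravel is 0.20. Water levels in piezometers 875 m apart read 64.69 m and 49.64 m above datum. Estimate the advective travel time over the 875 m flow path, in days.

Convert K: 2.89 cm/s × 864 = 2497 m/day.
Hydraulic gradient i = (64.69 − 49.64) / 875 = 15.05 / 875 = 0.01720.
Darcy flux q = K · i = 2497 × 0.01720 = 42.95 m/day.
Seepage velocity v = q / n_e = 42.95 / 0.20 = 214.7 m/day.
Travel time t = L / v = 875 / 214.7 = 4.075 days.

4.07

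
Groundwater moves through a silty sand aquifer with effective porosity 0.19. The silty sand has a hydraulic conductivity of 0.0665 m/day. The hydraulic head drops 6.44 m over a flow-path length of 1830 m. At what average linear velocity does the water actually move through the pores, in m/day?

Hydraulic gradient i = Δh / L = 6.44 / 1830 = 0.003519.
Darcy flux q = K · i = 0.06650 × 0.003519 = 0.0002340 m/day.
Seepage velocity v = q / n_e = 0.0002340 / 0.19 = 0.001232 m/day.

0.00123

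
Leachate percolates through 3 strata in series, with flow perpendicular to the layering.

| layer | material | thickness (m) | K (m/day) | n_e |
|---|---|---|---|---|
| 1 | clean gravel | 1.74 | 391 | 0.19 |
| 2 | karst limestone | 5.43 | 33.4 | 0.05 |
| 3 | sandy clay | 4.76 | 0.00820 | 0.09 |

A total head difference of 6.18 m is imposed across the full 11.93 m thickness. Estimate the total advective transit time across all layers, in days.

With flow normal to the layers, continuity requires the same specific discharge q through every layer.
Σ(b_i/K_i) = 1.74/391 + 5.43/33.4 + 4.76/0.00820 = 580.7 d.
q = Δh / Σ(b_i/K_i) = 6.18 / 580.7 = 0.01064 m/day.
In each layer the seepage velocity is v_i = q/n_i, so the layer transit time is t_i = b_i·n_i / q:
  layer 1 (clean gravel): t_1 = 1.74 × 0.19 / 0.01064 = 31.06 d
  layer 2 (karst limestone): t_2 = 5.43 × 0.05 / 0.01064 = 25.51 d
  layer 3 (sandy clay): t_3 = 4.76 × 0.09 / 0.01064 = 40.25 d
Total t = Σ t_i = 96.82 days.

96.8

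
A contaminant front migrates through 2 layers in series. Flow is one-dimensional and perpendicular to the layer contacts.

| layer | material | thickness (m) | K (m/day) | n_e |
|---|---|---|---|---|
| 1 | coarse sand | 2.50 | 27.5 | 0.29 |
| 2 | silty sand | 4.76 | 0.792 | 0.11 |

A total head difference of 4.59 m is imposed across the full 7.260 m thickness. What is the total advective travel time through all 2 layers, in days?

With flow normal to the layers, continuity requires the same specific discharge q through every layer.
Σ(b_i/K_i) = 2.50/27.5 + 4.76/0.792 = 6.101 d.
q = Δh / Σ(b_i/K_i) = 4.59 / 6.101 = 0.7523 m/day.
In each layer the seepage velocity is v_i = q/n_i, so the layer transit time is t_i = b_i·n_i / q:
  layer 1 (coarse sand): t_1 = 2.50 × 0.29 / 0.7523 = 0.9637 d
  layer 2 (silty sand): t_2 = 4.76 × 0.11 / 0.7523 = 0.6960 d
Total t = Σ t_i = 1.660 days.

1.66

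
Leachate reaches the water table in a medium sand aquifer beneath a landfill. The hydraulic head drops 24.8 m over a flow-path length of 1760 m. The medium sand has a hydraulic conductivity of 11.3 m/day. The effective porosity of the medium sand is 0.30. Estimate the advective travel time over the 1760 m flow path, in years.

9.08

Hydraulic gradient i = Δh / L = 24.8 / 1760 = 0.01409.
Darcy flux q = K · i = 11.30 × 0.01409 = 0.1592 m/day.
Seepage velocity v = q / n_e = 0.1592 / 0.30 = 0.5308 m/day.
Travel time t = L / v = 1760 / 0.5308 = 3316 days = 9.079 years.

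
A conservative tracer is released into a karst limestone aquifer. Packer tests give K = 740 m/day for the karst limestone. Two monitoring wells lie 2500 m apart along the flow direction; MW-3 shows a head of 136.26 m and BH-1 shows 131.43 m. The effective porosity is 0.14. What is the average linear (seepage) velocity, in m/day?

10.2

Hydraulic gradient i = (136.26 − 131.43) / 2500 = 4.83 / 2500 = 0.001932.
Darcy flux q = K · i = 740.0 × 0.001932 = 1.430 m/day.
Seepage velocity v = q / n_e = 1.430 / 0.14 = 10.21 m/day.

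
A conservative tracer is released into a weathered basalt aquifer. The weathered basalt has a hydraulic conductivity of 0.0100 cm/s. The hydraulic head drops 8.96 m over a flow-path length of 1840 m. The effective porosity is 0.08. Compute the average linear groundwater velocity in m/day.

Convert K: 0.0100 cm/s × 864 = 8.640 m/day.
Hydraulic gradient i = Δh / L = 8.96 / 1840 = 0.004870.
Darcy flux q = K · i = 8.640 × 0.004870 = 0.04207 m/day.
Seepage velocity v = q / n_e = 0.04207 / 0.08 = 0.5259 m/day.

0.526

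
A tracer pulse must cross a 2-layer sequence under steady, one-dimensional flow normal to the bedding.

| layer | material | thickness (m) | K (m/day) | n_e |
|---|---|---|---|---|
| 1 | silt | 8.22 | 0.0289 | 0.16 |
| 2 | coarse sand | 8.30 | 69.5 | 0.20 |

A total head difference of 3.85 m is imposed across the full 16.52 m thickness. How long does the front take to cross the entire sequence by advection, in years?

0.602

With flow normal to the layers, continuity requires the same specific discharge q through every layer.
Σ(b_i/K_i) = 8.22/0.0289 + 8.30/69.5 = 284.5 d.
q = Δh / Σ(b_i/K_i) = 3.85 / 284.5 = 0.01353 m/day.
In each layer the seepage velocity is v_i = q/n_i, so the layer transit time is t_i = b_i·n_i / q:
  layer 1 (silt): t_1 = 8.22 × 0.16 / 0.01353 = 97.20 d
  layer 2 (coarse sand): t_2 = 8.30 × 0.20 / 0.01353 = 122.7 d
Total t = Σ t_i = 219.9 days = 0.6020 years.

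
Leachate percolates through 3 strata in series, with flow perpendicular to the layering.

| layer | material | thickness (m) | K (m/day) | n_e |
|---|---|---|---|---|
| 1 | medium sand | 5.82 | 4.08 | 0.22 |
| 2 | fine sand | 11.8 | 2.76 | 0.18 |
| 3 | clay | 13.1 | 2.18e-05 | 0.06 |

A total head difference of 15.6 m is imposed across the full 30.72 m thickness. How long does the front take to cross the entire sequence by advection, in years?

With flow normal to the layers, continuity requires the same specific discharge q through every layer.
Σ(b_i/K_i) = 5.82/4.08 + 11.8/2.76 + 13.1/2.18e-05 = 6.009e+05 d.
q = Δh / Σ(b_i/K_i) = 15.6 / 6.009e+05 = 2.596e-05 m/day.
In each layer the seepage velocity is v_i = q/n_i, so the layer transit time is t_i = b_i·n_i / q:
  layer 1 (medium sand): t_1 = 5.82 × 0.22 / 2.596e-05 = 49322 d
  layer 2 (fine sand): t_2 = 11.8 × 0.18 / 2.596e-05 = 81818 d
  layer 3 (clay): t_3 = 13.1 × 0.06 / 2.596e-05 = 30277 d
Total t = Σ t_i = 1.614e+05 days = 441.9 years.

442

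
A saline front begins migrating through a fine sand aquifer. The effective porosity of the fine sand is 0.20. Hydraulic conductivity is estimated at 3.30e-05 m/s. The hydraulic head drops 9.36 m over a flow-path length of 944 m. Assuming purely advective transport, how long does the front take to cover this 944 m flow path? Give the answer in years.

18.3

Convert K: 3.30e-05 m/s × 86400 = 2.851 m/day.
Hydraulic gradient i = Δh / L = 9.36 / 944 = 0.009915.
Darcy flux q = K · i = 2.851 × 0.009915 = 0.02827 m/day.
Seepage velocity v = q / n_e = 0.02827 / 0.20 = 0.1414 m/day.
Travel time t = L / v = 944 / 0.1414 = 6678 days = 18.28 years.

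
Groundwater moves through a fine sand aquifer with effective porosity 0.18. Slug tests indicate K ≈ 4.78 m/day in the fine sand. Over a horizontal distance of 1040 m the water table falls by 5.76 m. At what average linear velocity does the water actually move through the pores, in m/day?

0.147

Hydraulic gradient i = Δh / L = 5.76 / 1040 = 0.005538.
Darcy flux q = K · i = 4.780 × 0.005538 = 0.02647 m/day.
Seepage velocity v = q / n_e = 0.02647 / 0.18 = 0.1471 m/day.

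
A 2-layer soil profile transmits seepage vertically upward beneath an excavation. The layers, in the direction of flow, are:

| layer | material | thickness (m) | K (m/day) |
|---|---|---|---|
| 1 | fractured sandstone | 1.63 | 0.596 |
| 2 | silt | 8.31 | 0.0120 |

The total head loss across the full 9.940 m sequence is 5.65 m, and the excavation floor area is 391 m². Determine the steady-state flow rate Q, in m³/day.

3.18

Flow is perpendicular to layering, so the layers act in series and the equivalent K is the thickness-weighted harmonic mean.
Total thickness L = 1.63 + 8.31 = 9.940 m.
Σ(b_i/K_i) = 1.63/0.596 + 8.31/0.0120 = 695.2 d.
K_eq = L / Σ(b_i/K_i) = 9.940 / 695.2 = 0.01430 m/day.
Q = K_eq · A · (Δh/L) = 0.01430 × 391 × (5.65/9.940) = 3.178 m³/day.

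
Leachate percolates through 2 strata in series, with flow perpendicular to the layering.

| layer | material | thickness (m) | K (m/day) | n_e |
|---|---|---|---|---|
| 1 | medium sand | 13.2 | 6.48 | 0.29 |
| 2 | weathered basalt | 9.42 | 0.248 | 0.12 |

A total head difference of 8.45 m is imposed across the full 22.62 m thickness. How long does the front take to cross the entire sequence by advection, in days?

With flow normal to the layers, continuity requires the same specific discharge q through every layer.
Σ(b_i/K_i) = 13.2/6.48 + 9.42/0.248 = 40.02 d.
q = Δh / Σ(b_i/K_i) = 8.45 / 40.02 = 0.2111 m/day.
In each layer the seepage velocity is v_i = q/n_i, so the layer transit time is t_i = b_i·n_i / q:
  layer 1 (medium sand): t_1 = 13.2 × 0.29 / 0.2111 = 18.13 d
  layer 2 (weathered basalt): t_2 = 9.42 × 0.12 / 0.2111 = 5.354 d
Total t = Σ t_i = 23.48 days.

23.5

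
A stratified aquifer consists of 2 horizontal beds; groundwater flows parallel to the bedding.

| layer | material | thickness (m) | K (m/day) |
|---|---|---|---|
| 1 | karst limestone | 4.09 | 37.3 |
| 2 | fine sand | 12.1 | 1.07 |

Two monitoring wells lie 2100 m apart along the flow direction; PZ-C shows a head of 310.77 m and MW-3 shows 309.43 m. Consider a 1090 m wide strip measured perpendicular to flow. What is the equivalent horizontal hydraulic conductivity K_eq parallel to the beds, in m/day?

10.2

Flow is parallel to layering, so each bed carries its own Darcy discharge and the transmissivities add.
Σ(K_i·b_i) = 37.3×4.09 + 1.07×12.1 = 165.5 m²/day.
Total thickness b = 16.19 m, so K_eq = Σ(K_i·b_i)/b = 10.22 m/day.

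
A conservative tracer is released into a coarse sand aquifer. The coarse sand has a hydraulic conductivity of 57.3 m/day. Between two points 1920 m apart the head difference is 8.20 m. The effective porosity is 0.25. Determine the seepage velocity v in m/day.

Hydraulic gradient i = Δh / L = 8.20 / 1920 = 0.004271.
Darcy flux q = K · i = 57.30 × 0.004271 = 0.2447 m/day.
Seepage velocity v = q / n_e = 0.2447 / 0.25 = 0.9789 m/day.

0.979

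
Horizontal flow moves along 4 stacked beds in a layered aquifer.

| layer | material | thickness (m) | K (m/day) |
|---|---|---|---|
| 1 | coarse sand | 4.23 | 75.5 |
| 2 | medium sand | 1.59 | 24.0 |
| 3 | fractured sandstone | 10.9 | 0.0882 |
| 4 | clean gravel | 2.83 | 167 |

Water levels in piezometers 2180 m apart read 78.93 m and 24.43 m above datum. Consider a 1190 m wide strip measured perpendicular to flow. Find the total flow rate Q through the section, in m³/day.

Flow is parallel to layering, so each bed carries its own Darcy discharge and the transmissivities add.
Σ(K_i·b_i) = 75.5×4.23 + 24.0×1.59 + 0.0882×10.9 + 167×2.83 = 831.1 m²/day.
Hydraulic gradient i = (78.93 − 24.43) / 2180 = 54.5 / 2180 = 0.02500.
Q = Σ(K_i·b_i) · W · i = 831.1 × 1190 × 0.02500 = 24725 m³/day.

24700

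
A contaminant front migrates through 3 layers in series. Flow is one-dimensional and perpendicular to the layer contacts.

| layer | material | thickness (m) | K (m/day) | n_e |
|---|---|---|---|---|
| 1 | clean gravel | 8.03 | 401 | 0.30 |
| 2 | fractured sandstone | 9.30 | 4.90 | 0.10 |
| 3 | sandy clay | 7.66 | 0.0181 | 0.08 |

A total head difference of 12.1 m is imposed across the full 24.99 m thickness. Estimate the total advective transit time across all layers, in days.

With flow normal to the layers, continuity requires the same specific discharge q through every layer.
Σ(b_i/K_i) = 8.03/401 + 9.30/4.90 + 7.66/0.0181 = 425.1 d.
q = Δh / Σ(b_i/K_i) = 12.1 / 425.1 = 0.02846 m/day.
In each layer the seepage velocity is v_i = q/n_i, so the layer transit time is t_i = b_i·n_i / q:
  layer 1 (clean gravel): t_1 = 8.03 × 0.30 / 0.02846 = 84.64 d
  layer 2 (fractured sandstone): t_2 = 9.30 × 0.10 / 0.02846 = 32.67 d
  layer 3 (sandy clay): t_3 = 7.66 × 0.08 / 0.02846 = 21.53 d
Total t = Σ t_i = 138.8 days.

139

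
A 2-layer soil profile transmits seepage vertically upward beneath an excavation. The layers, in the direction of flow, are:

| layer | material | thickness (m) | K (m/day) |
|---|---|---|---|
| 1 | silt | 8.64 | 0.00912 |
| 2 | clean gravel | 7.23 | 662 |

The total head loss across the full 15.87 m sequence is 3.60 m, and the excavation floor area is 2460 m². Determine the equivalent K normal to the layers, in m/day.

Flow is perpendicular to layering, so the layers act in series and the equivalent K is the thickness-weighted harmonic mean.
Total thickness L = 8.64 + 7.23 = 15.87 m.
Σ(b_i/K_i) = 8.64/0.00912 + 7.23/662 = 947.4 d.
K_eq = L / Σ(b_i/K_i) = 15.87 / 947.4 = 0.01675 m/day.

0.0168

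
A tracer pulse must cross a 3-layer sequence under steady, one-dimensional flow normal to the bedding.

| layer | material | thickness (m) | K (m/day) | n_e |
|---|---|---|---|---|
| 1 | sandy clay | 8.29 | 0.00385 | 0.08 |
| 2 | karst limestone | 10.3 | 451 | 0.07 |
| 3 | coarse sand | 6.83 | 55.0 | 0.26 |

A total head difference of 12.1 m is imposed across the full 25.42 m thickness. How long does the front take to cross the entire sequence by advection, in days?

562

With flow normal to the layers, continuity requires the same specific discharge q through every layer.
Σ(b_i/K_i) = 8.29/0.00385 + 10.3/451 + 6.83/55.0 = 2153 d.
q = Δh / Σ(b_i/K_i) = 12.1 / 2153 = 0.005619 m/day.
In each layer the seepage velocity is v_i = q/n_i, so the layer transit time is t_i = b_i·n_i / q:
  layer 1 (sandy clay): t_1 = 8.29 × 0.08 / 0.005619 = 118.0 d
  layer 2 (karst limestone): t_2 = 10.3 × 0.07 / 0.005619 = 128.3 d
  layer 3 (coarse sand): t_3 = 6.83 × 0.26 / 0.005619 = 316.0 d
Total t = Σ t_i = 562.4 days.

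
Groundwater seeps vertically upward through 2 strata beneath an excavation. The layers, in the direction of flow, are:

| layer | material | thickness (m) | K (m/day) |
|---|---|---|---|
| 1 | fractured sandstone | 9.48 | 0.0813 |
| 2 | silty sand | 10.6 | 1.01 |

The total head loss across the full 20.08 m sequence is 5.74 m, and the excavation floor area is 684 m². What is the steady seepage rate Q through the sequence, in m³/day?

Flow is perpendicular to layering, so the layers act in series and the equivalent K is the thickness-weighted harmonic mean.
Total thickness L = 9.48 + 10.6 = 20.08 m.
Σ(b_i/K_i) = 9.48/0.0813 + 10.6/1.01 = 127.1 d.
K_eq = L / Σ(b_i/K_i) = 20.08 / 127.1 = 0.1580 m/day.
Q = K_eq · A · (Δh/L) = 0.1580 × 684 × (5.74/20.08) = 30.89 m³/day.

30.9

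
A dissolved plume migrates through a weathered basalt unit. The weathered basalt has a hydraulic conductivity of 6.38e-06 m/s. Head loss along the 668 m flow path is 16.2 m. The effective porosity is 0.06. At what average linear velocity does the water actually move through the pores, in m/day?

0.223

Convert K: 6.38e-06 m/s × 86400 = 0.5512 m/day.
Hydraulic gradient i = Δh / L = 16.2 / 668 = 0.02425.
Darcy flux q = K · i = 0.5512 × 0.02425 = 0.01337 m/day.
Seepage velocity v = q / n_e = 0.01337 / 0.06 = 0.2228 m/day.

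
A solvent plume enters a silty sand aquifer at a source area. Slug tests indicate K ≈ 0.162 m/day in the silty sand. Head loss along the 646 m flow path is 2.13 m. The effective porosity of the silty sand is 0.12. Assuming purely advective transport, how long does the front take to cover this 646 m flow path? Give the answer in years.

Hydraulic gradient i = Δh / L = 2.13 / 646 = 0.003297.
Darcy flux q = K · i = 0.1620 × 0.003297 = 0.0005341 m/day.
Seepage velocity v = q / n_e = 0.0005341 / 0.12 = 0.004451 m/day.
Travel time t = L / v = 646 / 0.004451 = 1.451e+05 days = 397.3 years.

397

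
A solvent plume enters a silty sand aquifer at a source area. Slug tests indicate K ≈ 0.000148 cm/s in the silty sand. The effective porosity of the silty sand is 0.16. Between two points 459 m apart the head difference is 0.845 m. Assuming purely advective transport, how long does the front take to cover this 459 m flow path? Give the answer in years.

854

Convert K: 0.000148 cm/s × 864 = 0.1279 m/day.
Hydraulic gradient i = Δh / L = 0.845 / 459 = 0.001841.
Darcy flux q = K · i = 0.1279 × 0.001841 = 0.0002354 m/day.
Seepage velocity v = q / n_e = 0.0002354 / 0.16 = 0.001471 m/day.
Travel time t = L / v = 459 / 0.001471 = 3.120e+05 days = 854.1 years.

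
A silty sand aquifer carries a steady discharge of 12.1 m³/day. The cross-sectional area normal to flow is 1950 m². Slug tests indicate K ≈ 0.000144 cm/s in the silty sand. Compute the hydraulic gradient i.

Convert K: 0.000144 cm/s × 864 = 0.1244 m/day.
From Q = K·A·i, i = Q / (K·A) = 12.1 / (0.1244 × 1950) = 0.04987.

0.0499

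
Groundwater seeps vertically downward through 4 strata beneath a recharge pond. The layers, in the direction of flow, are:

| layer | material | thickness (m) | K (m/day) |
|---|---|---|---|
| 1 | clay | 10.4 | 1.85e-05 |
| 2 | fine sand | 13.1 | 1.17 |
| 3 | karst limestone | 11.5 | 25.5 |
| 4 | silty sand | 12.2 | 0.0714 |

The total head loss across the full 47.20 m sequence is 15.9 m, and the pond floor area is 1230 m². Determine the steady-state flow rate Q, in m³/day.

Flow is perpendicular to layering, so the layers act in series and the equivalent K is the thickness-weighted harmonic mean.
Total thickness L = 10.4 + 13.1 + 11.5 + 12.2 = 47.20 m.
Σ(b_i/K_i) = 10.4/1.85e-05 + 13.1/1.17 + 11.5/25.5 + 12.2/0.0714 = 5.623e+05 d.
K_eq = L / Σ(b_i/K_i) = 47.20 / 5.623e+05 = 8.393e-05 m/day.
Q = K_eq · A · (Δh/L) = 8.393e-05 × 1230 × (15.9/47.20) = 0.03478 m³/day.

0.0348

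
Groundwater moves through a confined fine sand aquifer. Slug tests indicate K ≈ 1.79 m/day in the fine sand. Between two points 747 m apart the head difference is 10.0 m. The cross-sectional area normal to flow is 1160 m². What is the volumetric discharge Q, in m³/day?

27.8

Hydraulic gradient i = Δh / L = 10.0 / 747 = 0.01339.
Darcy's law: Q = K · A · i = 1.790 × 1160 × 0.01339 = 27.80 m³/day.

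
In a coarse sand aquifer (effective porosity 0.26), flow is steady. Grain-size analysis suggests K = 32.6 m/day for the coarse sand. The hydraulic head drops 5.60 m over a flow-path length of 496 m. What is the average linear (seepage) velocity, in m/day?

1.42

Hydraulic gradient i = Δh / L = 5.60 / 496 = 0.01129.
Darcy flux q = K · i = 32.60 × 0.01129 = 0.3681 m/day.
Seepage velocity v = q / n_e = 0.3681 / 0.26 = 1.416 m/day.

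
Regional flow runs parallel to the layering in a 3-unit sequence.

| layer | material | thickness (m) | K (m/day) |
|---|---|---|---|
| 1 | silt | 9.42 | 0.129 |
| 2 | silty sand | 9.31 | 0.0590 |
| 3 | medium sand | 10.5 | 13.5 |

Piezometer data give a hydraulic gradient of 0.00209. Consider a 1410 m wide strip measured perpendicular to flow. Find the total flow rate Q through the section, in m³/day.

423

Flow is parallel to layering, so each bed carries its own Darcy discharge and the transmissivities add.
Σ(K_i·b_i) = 0.129×9.42 + 0.0590×9.31 + 13.5×10.5 = 143.5 m²/day.
Hydraulic gradient i = 0.00209.
Q = Σ(K_i·b_i) · W · i = 143.5 × 1410 × 0.002090 = 422.9 m³/day.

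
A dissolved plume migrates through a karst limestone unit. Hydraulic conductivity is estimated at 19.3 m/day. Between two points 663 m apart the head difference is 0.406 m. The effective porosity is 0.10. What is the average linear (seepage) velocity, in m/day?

0.118

Hydraulic gradient i = Δh / L = 0.406 / 663 = 0.0006124.
Darcy flux q = K · i = 19.30 × 0.0006124 = 0.01182 m/day.
Seepage velocity v = q / n_e = 0.01182 / 0.10 = 0.1182 m/day.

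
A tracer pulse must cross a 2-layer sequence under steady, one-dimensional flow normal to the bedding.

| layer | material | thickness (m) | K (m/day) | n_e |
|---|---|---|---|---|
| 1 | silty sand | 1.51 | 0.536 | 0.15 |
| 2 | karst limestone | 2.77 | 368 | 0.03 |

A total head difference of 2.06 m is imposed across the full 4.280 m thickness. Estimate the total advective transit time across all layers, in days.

0.425

With flow normal to the layers, continuity requires the same specific discharge q through every layer.
Σ(b_i/K_i) = 1.51/0.536 + 2.77/368 = 2.825 d.
q = Δh / Σ(b_i/K_i) = 2.06 / 2.825 = 0.7293 m/day.
In each layer the seepage velocity is v_i = q/n_i, so the layer transit time is t_i = b_i·n_i / q:
  layer 1 (silty sand): t_1 = 1.51 × 0.15 / 0.7293 = 0.3106 d
  layer 2 (karst limestone): t_2 = 2.77 × 0.03 / 0.7293 = 0.1139 d
Total t = Σ t_i = 0.4245 days.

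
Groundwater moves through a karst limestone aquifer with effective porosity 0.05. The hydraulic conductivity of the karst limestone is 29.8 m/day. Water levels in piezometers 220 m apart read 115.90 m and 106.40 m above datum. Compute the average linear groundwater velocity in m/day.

25.7

Hydraulic gradient i = (115.90 − 106.40) / 220 = 9.5 / 220 = 0.04318.
Darcy flux q = K · i = 29.80 × 0.04318 = 1.287 m/day.
Seepage velocity v = q / n_e = 1.287 / 0.05 = 25.74 m/day.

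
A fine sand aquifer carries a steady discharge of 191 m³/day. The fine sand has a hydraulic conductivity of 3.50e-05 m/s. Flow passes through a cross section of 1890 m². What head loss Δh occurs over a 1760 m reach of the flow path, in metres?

58.8

Convert K: 3.50e-05 m/s × 86400 = 3.024 m/day.
From Q = K·A·i, i = Q / (K·A) = 191 / (3.024 × 1890) = 0.03342.
Head loss Δh = i · L = 0.03342 × 1760 = 58.82 m.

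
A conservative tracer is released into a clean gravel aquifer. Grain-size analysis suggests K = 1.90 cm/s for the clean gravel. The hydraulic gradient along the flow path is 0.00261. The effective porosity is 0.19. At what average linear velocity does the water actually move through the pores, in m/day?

Convert K: 1.90 cm/s × 864 = 1642 m/day.
Hydraulic gradient i = 0.00261.
Darcy flux q = K · i = 1642 × 0.002610 = 4.285 m/day.
Seepage velocity v = q / n_e = 4.285 / 0.19 = 22.55 m/day.

22.6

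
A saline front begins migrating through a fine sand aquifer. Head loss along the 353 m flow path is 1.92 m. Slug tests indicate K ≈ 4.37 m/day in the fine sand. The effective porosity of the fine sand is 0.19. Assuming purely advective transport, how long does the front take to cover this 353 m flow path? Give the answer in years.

Hydraulic gradient i = Δh / L = 1.92 / 353 = 0.005439.
Darcy flux q = K · i = 4.370 × 0.005439 = 0.02377 m/day.
Seepage velocity v = q / n_e = 0.02377 / 0.19 = 0.1251 m/day.
Travel time t = L / v = 353 / 0.1251 = 2822 days = 7.726 years.

7.73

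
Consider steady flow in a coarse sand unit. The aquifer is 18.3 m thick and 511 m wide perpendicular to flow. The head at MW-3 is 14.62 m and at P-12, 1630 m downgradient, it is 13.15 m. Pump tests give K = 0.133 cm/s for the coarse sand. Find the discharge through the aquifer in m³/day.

969

Convert K: 0.133 cm/s × 864 = 114.9 m/day.
Cross-sectional area A = 511 × 18.3 = 9351 m².
Hydraulic gradient i = (14.62 − 13.15) / 1630 = 1.47 / 1630 = 0.0009018.
Darcy's law: Q = K · A · i = 114.9 × 9351 × 0.0009018 = 969.1 m³/day.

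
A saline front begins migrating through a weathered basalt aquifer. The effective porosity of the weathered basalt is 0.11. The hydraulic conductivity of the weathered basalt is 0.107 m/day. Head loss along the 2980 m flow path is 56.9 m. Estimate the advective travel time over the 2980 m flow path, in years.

439

Hydraulic gradient i = Δh / L = 56.9 / 2980 = 0.01909.
Darcy flux q = K · i = 0.1070 × 0.01909 = 0.002043 m/day.
Seepage velocity v = q / n_e = 0.002043 / 0.11 = 0.01857 m/day.
Travel time t = L / v = 2980 / 0.01857 = 1.604e+05 days = 439.3 years.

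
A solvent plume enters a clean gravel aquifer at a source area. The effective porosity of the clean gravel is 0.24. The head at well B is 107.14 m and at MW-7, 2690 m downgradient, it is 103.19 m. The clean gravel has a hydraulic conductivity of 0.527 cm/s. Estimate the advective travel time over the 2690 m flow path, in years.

2.64

Convert K: 0.527 cm/s × 864 = 455.3 m/day.
Hydraulic gradient i = (107.14 − 103.19) / 2690 = 3.95 / 2690 = 0.001468.
Darcy flux q = K · i = 455.3 × 0.001468 = 0.6686 m/day.
Seepage velocity v = q / n_e = 0.6686 / 0.24 = 2.786 m/day.
Travel time t = L / v = 2690 / 2.786 = 965.6 days = 2.644 years.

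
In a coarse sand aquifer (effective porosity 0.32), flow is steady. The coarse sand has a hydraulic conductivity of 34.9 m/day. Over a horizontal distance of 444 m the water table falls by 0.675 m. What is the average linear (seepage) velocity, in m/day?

Hydraulic gradient i = Δh / L = 0.675 / 444 = 0.001520.
Darcy flux q = K · i = 34.90 × 0.001520 = 0.05306 m/day.
Seepage velocity v = q / n_e = 0.05306 / 0.32 = 0.1658 m/day.

0.166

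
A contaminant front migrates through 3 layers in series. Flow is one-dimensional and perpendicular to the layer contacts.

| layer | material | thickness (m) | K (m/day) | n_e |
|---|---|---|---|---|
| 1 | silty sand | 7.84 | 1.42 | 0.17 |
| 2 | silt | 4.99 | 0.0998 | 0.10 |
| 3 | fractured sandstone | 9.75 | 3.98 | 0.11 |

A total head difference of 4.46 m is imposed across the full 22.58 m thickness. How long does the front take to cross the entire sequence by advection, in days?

37.7

With flow normal to the layers, continuity requires the same specific discharge q through every layer.
Σ(b_i/K_i) = 7.84/1.42 + 4.99/0.0998 + 9.75/3.98 = 57.97 d.
q = Δh / Σ(b_i/K_i) = 4.46 / 57.97 = 0.07694 m/day.
In each layer the seepage velocity is v_i = q/n_i, so the layer transit time is t_i = b_i·n_i / q:
  layer 1 (silty sand): t_1 = 7.84 × 0.17 / 0.07694 = 17.32 d
  layer 2 (silt): t_2 = 4.99 × 0.10 / 0.07694 = 6.486 d
  layer 3 (fractured sandstone): t_3 = 9.75 × 0.11 / 0.07694 = 13.94 d
Total t = Σ t_i = 37.75 days.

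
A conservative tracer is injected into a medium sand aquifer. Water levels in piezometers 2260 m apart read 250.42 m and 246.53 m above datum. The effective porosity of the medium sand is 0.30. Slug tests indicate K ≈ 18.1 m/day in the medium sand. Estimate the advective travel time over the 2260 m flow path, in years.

59.6

Hydraulic gradient i = (250.42 − 246.53) / 2260 = 3.89 / 2260 = 0.001721.
Darcy flux q = K · i = 18.10 × 0.001721 = 0.03115 m/day.
Seepage velocity v = q / n_e = 0.03115 / 0.30 = 0.1038 m/day.
Travel time t = L / v = 2260 / 0.1038 = 21763 days = 59.58 years.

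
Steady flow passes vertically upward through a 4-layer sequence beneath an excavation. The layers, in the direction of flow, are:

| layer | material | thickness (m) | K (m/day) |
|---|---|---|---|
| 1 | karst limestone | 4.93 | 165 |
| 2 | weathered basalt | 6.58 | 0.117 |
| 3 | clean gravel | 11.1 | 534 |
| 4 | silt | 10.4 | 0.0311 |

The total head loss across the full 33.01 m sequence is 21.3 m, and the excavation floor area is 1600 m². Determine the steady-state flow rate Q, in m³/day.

Flow is perpendicular to layering, so the layers act in series and the equivalent K is the thickness-weighted harmonic mean.
Total thickness L = 4.93 + 6.58 + 11.1 + 10.4 = 33.01 m.
Σ(b_i/K_i) = 4.93/165 + 6.58/0.117 + 11.1/534 + 10.4/0.0311 = 390.7 d.
K_eq = L / Σ(b_i/K_i) = 33.01 / 390.7 = 0.08449 m/day.
Q = K_eq · A · (Δh/L) = 0.08449 × 1600 × (21.3/33.01) = 87.23 m³/day.

87.2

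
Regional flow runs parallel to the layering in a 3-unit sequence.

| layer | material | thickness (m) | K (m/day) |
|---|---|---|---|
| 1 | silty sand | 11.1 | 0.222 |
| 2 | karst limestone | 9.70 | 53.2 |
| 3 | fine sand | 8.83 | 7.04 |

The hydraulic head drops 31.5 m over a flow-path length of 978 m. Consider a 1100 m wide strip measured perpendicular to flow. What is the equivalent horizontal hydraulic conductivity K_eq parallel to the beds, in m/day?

Flow is parallel to layering, so each bed carries its own Darcy discharge and the transmissivities add.
Σ(K_i·b_i) = 0.222×11.1 + 53.2×9.70 + 7.04×8.83 = 580.7 m²/day.
Total thickness b = 29.63 m, so K_eq = Σ(K_i·b_i)/b = 19.60 m/day.

19.6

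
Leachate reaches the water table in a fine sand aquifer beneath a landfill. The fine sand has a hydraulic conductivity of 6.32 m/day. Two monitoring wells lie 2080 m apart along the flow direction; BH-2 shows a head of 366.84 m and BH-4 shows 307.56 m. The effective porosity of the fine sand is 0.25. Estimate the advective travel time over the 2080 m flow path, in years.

7.90

Hydraulic gradient i = (366.84 − 307.56) / 2080 = 59.28 / 2080 = 0.02850.
Darcy flux q = K · i = 6.320 × 0.02850 = 0.1801 m/day.
Seepage velocity v = q / n_e = 0.1801 / 0.25 = 0.7205 m/day.
Travel time t = L / v = 2080 / 0.7205 = 2887 days = 7.904 years.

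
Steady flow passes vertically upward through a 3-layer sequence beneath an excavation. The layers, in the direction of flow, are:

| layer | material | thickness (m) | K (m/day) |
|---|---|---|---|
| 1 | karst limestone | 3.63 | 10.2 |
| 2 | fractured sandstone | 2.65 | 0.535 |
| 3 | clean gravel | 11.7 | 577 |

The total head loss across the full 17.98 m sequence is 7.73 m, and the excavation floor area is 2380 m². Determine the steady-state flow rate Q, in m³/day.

3450

Flow is perpendicular to layering, so the layers act in series and the equivalent K is the thickness-weighted harmonic mean.
Total thickness L = 3.63 + 2.65 + 11.7 = 17.98 m.
Σ(b_i/K_i) = 3.63/10.2 + 2.65/0.535 + 11.7/577 = 5.329 d.
K_eq = L / Σ(b_i/K_i) = 17.98 / 5.329 = 3.374 m/day.
Q = K_eq · A · (Δh/L) = 3.374 × 2380 × (7.73/17.98) = 3452 m³/day.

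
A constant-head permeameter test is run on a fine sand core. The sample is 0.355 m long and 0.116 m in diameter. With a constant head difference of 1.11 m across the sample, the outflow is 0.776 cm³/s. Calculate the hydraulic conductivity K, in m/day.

Cross-sectional area A = π·(d/2)² = π × (0.116/2)² = 0.01057 m².
Convert discharge: 0.776 cm³/s = 7.760e-07 m³/s.
Darcy's law rearranged: K = Q·L / (A·Δh) = 7.760e-07 × 0.355 / (0.01057 × 1.11) = 2.348e-05 m/s = 2.029 m/day.

2.03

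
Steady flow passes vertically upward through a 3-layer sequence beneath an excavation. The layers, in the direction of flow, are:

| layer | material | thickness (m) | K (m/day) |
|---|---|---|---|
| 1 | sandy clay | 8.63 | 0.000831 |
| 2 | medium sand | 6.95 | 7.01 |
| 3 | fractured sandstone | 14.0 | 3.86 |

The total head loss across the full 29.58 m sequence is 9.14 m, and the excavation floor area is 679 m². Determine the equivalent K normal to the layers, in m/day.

0.00285

Flow is perpendicular to layering, so the layers act in series and the equivalent K is the thickness-weighted harmonic mean.
Total thickness L = 8.63 + 6.95 + 14.0 = 29.58 m.
Σ(b_i/K_i) = 8.63/0.000831 + 6.95/7.01 + 14.0/3.86 = 10390 d.
K_eq = L / Σ(b_i/K_i) = 29.58 / 10390 = 0.002847 m/day.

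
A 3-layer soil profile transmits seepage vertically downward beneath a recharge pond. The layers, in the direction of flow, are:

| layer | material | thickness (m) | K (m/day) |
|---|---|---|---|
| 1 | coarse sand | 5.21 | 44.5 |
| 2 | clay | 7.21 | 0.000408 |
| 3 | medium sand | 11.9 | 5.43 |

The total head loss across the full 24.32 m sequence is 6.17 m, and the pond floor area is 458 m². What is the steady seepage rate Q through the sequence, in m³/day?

Flow is perpendicular to layering, so the layers act in series and the equivalent K is the thickness-weighted harmonic mean.
Total thickness L = 5.21 + 7.21 + 11.9 = 24.32 m.
Σ(b_i/K_i) = 5.21/44.5 + 7.21/0.000408 + 11.9/5.43 = 17674 d.
K_eq = L / Σ(b_i/K_i) = 24.32 / 17674 = 0.001376 m/day.
Q = K_eq · A · (Δh/L) = 0.001376 × 458 × (6.17/24.32) = 0.1599 m³/day.

0.160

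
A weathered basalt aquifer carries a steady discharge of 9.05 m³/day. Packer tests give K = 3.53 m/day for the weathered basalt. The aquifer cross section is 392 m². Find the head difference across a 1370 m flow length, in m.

From Q = K·A·i, i = Q / (K·A) = 9.05 / (3.530 × 392.0) = 0.006540.
Head loss Δh = i · L = 0.006540 × 1370 = 8.960 m.

8.96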